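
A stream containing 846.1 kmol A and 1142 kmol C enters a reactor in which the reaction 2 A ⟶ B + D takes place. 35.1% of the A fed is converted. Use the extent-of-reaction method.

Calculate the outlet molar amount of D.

A reacted = 0.351 × 846.1 = 297 kmol; ν_A = −2, so ξ = 297/2 = 148.5 kmol.
Outlet amounts (n = n₀ + ν ξ):
  A: 846.1 − 2(148.5) = 549.1
  B: 0 + 1(148.5) = 148.5
  D: 0 + 1(148.5) = 148.5
  C: 1142 (inert)

148 kmol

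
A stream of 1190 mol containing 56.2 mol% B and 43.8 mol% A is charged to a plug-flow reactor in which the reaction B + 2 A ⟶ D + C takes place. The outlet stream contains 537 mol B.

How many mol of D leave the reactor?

132 mol

For B: n = n₀ − 1ξ → 537 = 668.8 − 1ξ, giving ξ = 131.8 mol.
Outlet amounts (n = n₀ + ν ξ):
  B: 668.8 − 1(131.8) = 537
  A: 521.2 − 2(131.8) = 257.7
  D: 0 + 1(131.8) = 131.8
  C: 0 + 1(131.8) = 131.8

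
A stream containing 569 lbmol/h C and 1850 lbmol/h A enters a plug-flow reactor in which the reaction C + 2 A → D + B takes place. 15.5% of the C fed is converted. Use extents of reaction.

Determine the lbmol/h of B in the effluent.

88.2 lbmol/h

C reacted = 0.155 × 569 = 88.19 lbmol/h; ν_C = −1, so ξ = 88.19/1 = 88.19 lbmol/h.
Outlet amounts (n = n₀ + ν ξ):
  C: 569 − 1(88.19) = 480.8
  A: 1850 − 2(88.19) = 1674
  D: 0 + 1(88.19) = 88.19
  B: 0 + 1(88.19) = 88.19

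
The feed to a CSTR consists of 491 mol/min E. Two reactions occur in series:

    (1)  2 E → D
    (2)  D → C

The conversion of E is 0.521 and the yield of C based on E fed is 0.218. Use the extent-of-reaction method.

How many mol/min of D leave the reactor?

Conversion of E: E consumed = 2ξ₁ = 0.521 × 491 → ξ₁ = 127.9 mol/min.
Yield of C: 1ξ₂ / 491 = 0.218 → ξ₂ = 107 mol/min.
Outlet amounts (n = n₀ + Σ ν·ξ):
  E: 491 − 2(127.9) = 235.2
  D: 0 + 1(127.9) − 1(107) = 20.87
  C: 0 + 1(107) = 107

20.9 mol/min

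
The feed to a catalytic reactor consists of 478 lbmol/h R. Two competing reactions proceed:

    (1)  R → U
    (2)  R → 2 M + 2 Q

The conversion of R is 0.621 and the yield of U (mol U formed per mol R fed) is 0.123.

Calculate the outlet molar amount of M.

476 lbmol/h

Yield of U: 1ξ₁ / 478 = 0.123 → ξ₁ = 58.79 lbmol/h.
Conversion of R: 1ξ₁ + 1ξ₂ = 0.621 × 478 = 296.8 → ξ₂ = 238 lbmol/h.
Outlet amounts (n = n₀ + Σ ν·ξ):
  R: 478 − 1(58.79) − 1(238) = 181.2
  U: 0 + 1(58.79) = 58.79
  M: 0 + 2(238) = 476.1
  Q: 0 + 2(238) = 476.1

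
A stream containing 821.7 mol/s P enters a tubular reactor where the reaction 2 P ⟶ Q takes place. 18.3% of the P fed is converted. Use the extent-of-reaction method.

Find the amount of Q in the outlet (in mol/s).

P reacted = 0.183 × 821.7 = 150.4 mol/s; ν_P = −2, so ξ = 150.4/2 = 75.19 mol/s.
Outlet amounts (n = n₀ + ν ξ):
  P: 821.7 − 2(75.19) = 671.3
  Q: 0 + 1(75.19) = 75.19

75.2 mol/s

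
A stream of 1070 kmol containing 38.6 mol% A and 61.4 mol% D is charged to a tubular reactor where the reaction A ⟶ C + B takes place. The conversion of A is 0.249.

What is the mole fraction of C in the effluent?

A reacted = 0.249 × 413 = 102.8 kmol; ν_A = −1, so ξ = 102.8/1 = 102.8 kmol.
Outlet amounts (n = n₀ + ν ξ):
  A: 413 − 1(102.8) = 310.2
  C: 0 + 1(102.8) = 102.8
  B: 0 + 1(102.8) = 102.8
  D: 657 (inert)
Total out = 1173 kmol; y_C = 102.8 / 1173 = 0.08769.

0.0877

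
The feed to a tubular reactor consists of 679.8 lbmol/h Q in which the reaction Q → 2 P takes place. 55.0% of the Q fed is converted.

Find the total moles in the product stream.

Q reacted = 0.55 × 679.8 = 373.9 lbmol/h; ν_Q = −1, so ξ = 373.9/1 = 373.9 lbmol/h.
Outlet amounts (n = n₀ + ν ξ):
  Q: 679.8 − 1(373.9) = 305.9
  P: 0 + 2(373.9) = 747.8
Total out = 305.9 + 747.8 = 1054 lbmol/h.

1050 lbmol/h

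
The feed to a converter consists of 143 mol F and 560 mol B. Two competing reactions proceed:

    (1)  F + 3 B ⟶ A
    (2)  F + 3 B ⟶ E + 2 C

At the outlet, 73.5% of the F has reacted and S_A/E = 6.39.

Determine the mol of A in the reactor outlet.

90.9 mol

Conversion of F: F consumed = 0.735 × 143 = 105.1 mol = 1ξ₁ + 1ξ₂.
Selectivity: 1ξ₁ / (1ξ₂) = 6.39 → ξ₁ = 6.39 ξ₂.
Substitute: (1·6.39 + 1) ξ₂ = 105.1 → ξ₂ = 14.22 mol, ξ₁ = 90.88 mol.
Outlet amounts (n = n₀ + Σ ν·ξ):
  F: 143 − 1(90.88) − 1(14.22) = 37.89
  B: 560 − 3(90.88) − 3(14.22) = 244.7
  A: 0 + 1(90.88) = 90.88
  E: 0 + 1(14.22) = 14.22
  C: 0 + 2(14.22) = 28.45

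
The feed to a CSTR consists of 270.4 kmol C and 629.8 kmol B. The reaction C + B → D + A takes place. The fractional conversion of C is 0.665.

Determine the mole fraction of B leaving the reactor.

0.5

C reacted = 0.665 × 270.4 = 179.8 kmol; ν_C = −1, so ξ = 179.8/1 = 179.8 kmol.
Outlet amounts (n = n₀ + ν ξ):
  C: 270.4 − 1(179.8) = 90.58
  B: 629.8 − 1(179.8) = 450
  D: 0 + 1(179.8) = 179.8
  A: 0 + 1(179.8) = 179.8
Total out = 900.2 kmol; y_B = 450 / 900.2 = 0.4999.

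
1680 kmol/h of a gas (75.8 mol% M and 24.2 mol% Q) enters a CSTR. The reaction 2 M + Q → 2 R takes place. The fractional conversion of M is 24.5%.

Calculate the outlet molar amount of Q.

251 kmol/h

M reacted = 0.245 × 1273 = 312 kmol/h; ν_M = −2, so ξ = 312/2 = 156 kmol/h.
Outlet amounts (n = n₀ + ν ξ):
  M: 1273 − 2(156) = 961.4
  Q: 406.6 − 1(156) = 250.6
  R: 0 + 2(156) = 312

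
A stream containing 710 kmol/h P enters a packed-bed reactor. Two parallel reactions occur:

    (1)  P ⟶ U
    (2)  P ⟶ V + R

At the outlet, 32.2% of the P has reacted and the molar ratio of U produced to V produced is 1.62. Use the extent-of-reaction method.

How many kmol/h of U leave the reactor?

141 kmol/h

Conversion of P: P consumed = 0.322 × 710 = 228.6 kmol/h = 1ξ₁ + 1ξ₂.
Selectivity: 1ξ₁ / (1ξ₂) = 1.62 → ξ₁ = 1.62 ξ₂.
Substitute: (1·1.62 + 1) ξ₂ = 228.6 → ξ₂ = 87.26 kmol/h, ξ₁ = 141.4 kmol/h.
Outlet amounts (n = n₀ + Σ ν·ξ):
  P: 710 − 1(141.4) − 1(87.26) = 481.4
  U: 0 + 1(141.4) = 141.4
  V: 0 + 1(87.26) = 87.26
  R: 0 + 1(87.26) = 87.26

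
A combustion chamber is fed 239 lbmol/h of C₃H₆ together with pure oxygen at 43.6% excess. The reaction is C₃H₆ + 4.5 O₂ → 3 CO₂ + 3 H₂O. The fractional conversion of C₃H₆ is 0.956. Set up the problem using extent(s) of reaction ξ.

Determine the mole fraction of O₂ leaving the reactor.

0.272

Stoichiometric O₂ = 4.5 × 239 = 1076 lbmol/h; O₂ fed = 1076 × 1.436 = 1544 lbmol/h.
Fuel reacted = 0.956 × 239 → ξ = 228.5 lbmol/h.
Outlet (n = n₀ + ν ξ):
  C₃H₆: 239 − 1(228.5) = 10.52
  O₂: 1544 − 4.5(228.5) = 516.2
  CO₂: 0 + 3(228.5) = 685.5
  H₂O: 0 + 3(228.5) = 685.5
Total out = 1898 lbmol/h; y_O₂ = 516.2 / 1898 = 0.272.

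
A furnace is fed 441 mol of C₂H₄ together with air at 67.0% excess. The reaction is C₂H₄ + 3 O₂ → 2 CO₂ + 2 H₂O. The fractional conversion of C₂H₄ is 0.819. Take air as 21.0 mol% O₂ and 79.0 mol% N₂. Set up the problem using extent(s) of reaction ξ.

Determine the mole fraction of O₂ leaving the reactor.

0.103

Stoichiometric O₂ = 3 × 441 = 1323 mol; O₂ fed = 1323 × 1.670 = 2209 mol.
N₂ fed = 2209 × 79/21 = 8312 mol.
Fuel reacted = 0.819 × 441 → ξ = 361.2 mol.
Outlet (n = n₀ + ν ξ):
  C₂H₄: 441 − 1(361.2) = 79.82
  O₂: 2209 − 3(361.2) = 1126
  N₂: 8312 (inert)
  CO₂: 0 + 2(361.2) = 722.4
  H₂O: 0 + 2(361.2) = 722.4
Total out = 10960 mol; y_O₂ = 1126 / 10960 = 0.1027.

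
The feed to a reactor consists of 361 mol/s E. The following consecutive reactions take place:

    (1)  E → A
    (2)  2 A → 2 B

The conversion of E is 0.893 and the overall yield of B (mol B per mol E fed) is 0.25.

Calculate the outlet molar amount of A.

Conversion of E: E consumed = 1ξ₁ = 0.893 × 361 → ξ₁ = 322.4 mol/s.
Yield of B: 2ξ₂ / 361 = 0.25 → ξ₂ = 45.12 mol/s.
Outlet amounts (n = n₀ + Σ ν·ξ):
  E: 361 − 1(322.4) = 38.63
  A: 0 + 1(322.4) − 2(45.12) = 232.1
  B: 0 + 2(45.12) = 90.25

232 mol/s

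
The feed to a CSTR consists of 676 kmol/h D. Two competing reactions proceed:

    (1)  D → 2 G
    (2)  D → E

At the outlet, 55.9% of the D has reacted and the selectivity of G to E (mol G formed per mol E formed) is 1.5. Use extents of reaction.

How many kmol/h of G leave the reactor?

Conversion of D: D consumed = 0.559 × 676 = 377.9 kmol/h = 1ξ₁ + 1ξ₂.
Selectivity: 2ξ₁ / (1ξ₂) = 1.5 → ξ₁ = 0.75 ξ₂.
Substitute: (1·0.75 + 1) ξ₂ = 377.9 → ξ₂ = 215.9 kmol/h, ξ₁ = 162 kmol/h.
Outlet amounts (n = n₀ + Σ ν·ξ):
  D: 676 − 1(162) − 1(215.9) = 298.1
  G: 0 + 2(162) = 323.9
  E: 0 + 1(215.9) = 215.9

324 kmol/h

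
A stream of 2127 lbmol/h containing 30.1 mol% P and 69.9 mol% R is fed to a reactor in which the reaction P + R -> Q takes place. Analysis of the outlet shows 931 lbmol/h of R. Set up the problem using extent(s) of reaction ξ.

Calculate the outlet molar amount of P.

84.5 lbmol/h

For R: n = n₀ − 1ξ → 931 = 1487 − 1ξ, giving ξ = 555.8 lbmol/h.
Outlet amounts (n = n₀ + ν ξ):
  P: 640.2 − 1(555.8) = 84.45
  R: 1487 − 1(555.8) = 931
  Q: 0 + 1(555.8) = 555.8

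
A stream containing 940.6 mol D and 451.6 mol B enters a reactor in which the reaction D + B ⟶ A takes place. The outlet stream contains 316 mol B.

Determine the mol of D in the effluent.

For B: n = n₀ − 1ξ → 316 = 451.6 − 1ξ, giving ξ = 135.6 mol.
Outlet amounts (n = n₀ + ν ξ):
  D: 940.6 − 1(135.6) = 805
  B: 451.6 − 1(135.6) = 316
  A: 0 + 1(135.6) = 135.6

805 mol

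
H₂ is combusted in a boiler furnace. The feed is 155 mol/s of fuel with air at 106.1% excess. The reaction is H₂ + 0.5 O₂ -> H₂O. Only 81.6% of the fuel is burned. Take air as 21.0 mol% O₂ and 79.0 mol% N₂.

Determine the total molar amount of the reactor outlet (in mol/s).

Stoichiometric O₂ = 0.5 × 155 = 77.5 mol/s; O₂ fed = 77.5 × 2.061 = 159.7 mol/s.
N₂ fed = 159.7 × 79/21 = 600.9 mol/s.
Fuel reacted = 0.816 × 155 → ξ = 126.5 mol/s.
Outlet (n = n₀ + ν ξ):
  H₂: 155 − 1(126.5) = 28.52
  O₂: 159.7 − 0.5(126.5) = 96.49
  N₂: 600.9 (inert)
  H₂O: 0 + 1(126.5) = 126.5
Total out = 28.52 + 96.49 + 600.9 + 126.5 = 852.4 mol/s.

852 mol/s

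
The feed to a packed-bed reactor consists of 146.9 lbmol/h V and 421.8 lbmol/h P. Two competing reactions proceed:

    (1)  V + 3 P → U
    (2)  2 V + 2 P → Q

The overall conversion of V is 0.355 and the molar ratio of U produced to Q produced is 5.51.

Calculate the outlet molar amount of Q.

6.94 lbmol/h

Conversion of V: V consumed = 0.355 × 146.9 = 52.15 lbmol/h = 1ξ₁ + 2ξ₂.
Selectivity: 1ξ₁ / (1ξ₂) = 5.51 → ξ₁ = 5.51 ξ₂.
Substitute: (1·5.51 + 2) ξ₂ = 52.15 → ξ₂ = 6.944 lbmol/h, ξ₁ = 38.26 lbmol/h.
Outlet amounts (n = n₀ + Σ ν·ξ):
  V: 146.9 − 1(38.26) − 2(6.944) = 94.75
  P: 421.8 − 3(38.26) − 2(6.944) = 293.1
  U: 0 + 1(38.26) = 38.26
  Q: 0 + 1(6.944) = 6.944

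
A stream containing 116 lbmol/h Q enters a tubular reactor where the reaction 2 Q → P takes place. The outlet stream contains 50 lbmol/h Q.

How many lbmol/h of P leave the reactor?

For Q: n = n₀ − 2ξ → 50 = 116 − 2ξ, giving ξ = 33 lbmol/h.
Outlet amounts (n = n₀ + ν ξ):
  Q: 116 − 2(33) = 50
  P: 0 + 1(33) = 33

33 lbmol/h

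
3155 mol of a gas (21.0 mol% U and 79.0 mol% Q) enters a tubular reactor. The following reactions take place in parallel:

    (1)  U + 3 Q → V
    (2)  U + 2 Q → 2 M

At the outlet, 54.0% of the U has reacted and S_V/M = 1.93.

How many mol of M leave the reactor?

Conversion of U: U consumed = 0.54 × 662.5 = 357.8 mol = 1ξ₁ + 1ξ₂.
Selectivity: 1ξ₁ / (2ξ₂) = 1.93 → ξ₁ = 3.86 ξ₂.
Substitute: (1·3.86 + 1) ξ₂ = 357.8 → ξ₂ = 73.62 mol, ξ₁ = 284.2 mol.
Outlet amounts (n = n₀ + Σ ν·ξ):
  U: 662.5 − 1(284.2) − 1(73.62) = 304.8
  Q: 2492 − 3(284.2) − 2(73.62) = 1493
  V: 0 + 1(284.2) = 284.2
  M: 0 + 2(73.62) = 147.2

147 mol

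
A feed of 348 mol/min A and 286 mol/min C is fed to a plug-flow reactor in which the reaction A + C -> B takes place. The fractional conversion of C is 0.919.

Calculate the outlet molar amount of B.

263 mol/min

C reacted = 0.919 × 286 = 262.8 mol/min; ν_C = −1, so ξ = 262.8/1 = 262.8 mol/min.
Outlet amounts (n = n₀ + ν ξ):
  A: 348 − 1(262.8) = 85.17
  C: 286 − 1(262.8) = 23.17
  B: 0 + 1(262.8) = 262.8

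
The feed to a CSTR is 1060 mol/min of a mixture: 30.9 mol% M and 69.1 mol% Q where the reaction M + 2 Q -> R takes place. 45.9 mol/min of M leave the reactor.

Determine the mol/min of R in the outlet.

For M: n = n₀ − 1ξ → 45.9 = 327.5 − 1ξ, giving ξ = 281.6 mol/min.
Outlet amounts (n = n₀ + ν ξ):
  M: 327.5 − 1(281.6) = 45.9
  Q: 732.5 − 2(281.6) = 169.2
  R: 0 + 1(281.6) = 281.6

282 mol/min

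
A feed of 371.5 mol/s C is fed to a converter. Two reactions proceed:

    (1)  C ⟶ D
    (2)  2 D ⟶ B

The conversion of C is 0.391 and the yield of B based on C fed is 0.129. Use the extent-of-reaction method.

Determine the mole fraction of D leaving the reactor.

0.153

Conversion of C: C consumed = 1ξ₁ = 0.391 × 371.5 → ξ₁ = 145.3 mol/s.
Yield of B: 1ξ₂ / 371.5 = 0.129 → ξ₂ = 47.92 mol/s.
Outlet amounts (n = n₀ + Σ ν·ξ):
  C: 371.5 − 1(145.3) = 226.2
  D: 0 + 1(145.3) − 2(47.92) = 49.41
  B: 0 + 1(47.92) = 47.92
Total out = 323.6 mol/s; y_D = 49.41 / 323.6 = 0.1527.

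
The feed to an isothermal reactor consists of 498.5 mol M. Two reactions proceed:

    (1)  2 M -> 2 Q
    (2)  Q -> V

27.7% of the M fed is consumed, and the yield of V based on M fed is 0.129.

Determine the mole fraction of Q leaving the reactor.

Conversion of M: M consumed = 2ξ₁ = 0.277 × 498.5 → ξ₁ = 69.04 mol.
Yield of V: 1ξ₂ / 498.5 = 0.129 → ξ₂ = 64.31 mol.
Outlet amounts (n = n₀ + Σ ν·ξ):
  M: 498.5 − 2(69.04) = 360.4
  Q: 0 + 2(69.04) − 1(64.31) = 73.78
  V: 0 + 1(64.31) = 64.31
Total out = 498.5 mol; y_Q = 73.78 / 498.5 = 0.148.

0.148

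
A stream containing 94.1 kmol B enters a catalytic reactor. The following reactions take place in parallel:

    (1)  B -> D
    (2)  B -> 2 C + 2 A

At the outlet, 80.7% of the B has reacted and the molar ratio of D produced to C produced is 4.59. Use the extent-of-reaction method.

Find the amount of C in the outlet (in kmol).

14.9 kmol

Conversion of B: B consumed = 0.807 × 94.1 = 75.94 kmol = 1ξ₁ + 1ξ₂.
Selectivity: 1ξ₁ / (2ξ₂) = 4.59 → ξ₁ = 9.18 ξ₂.
Substitute: (1·9.18 + 1) ξ₂ = 75.94 → ξ₂ = 7.46 kmol, ξ₁ = 68.48 kmol.
Outlet amounts (n = n₀ + Σ ν·ξ):
  B: 94.1 − 1(68.48) − 1(7.46) = 18.16
  D: 0 + 1(68.48) = 68.48
  C: 0 + 2(7.46) = 14.92
  A: 0 + 2(7.46) = 14.92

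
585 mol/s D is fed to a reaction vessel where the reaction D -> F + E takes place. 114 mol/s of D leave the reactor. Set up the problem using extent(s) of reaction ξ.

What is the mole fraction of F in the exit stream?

0.446

For D: n = n₀ − 1ξ → 114 = 585 − 1ξ, giving ξ = 471 mol/s.
Outlet amounts (n = n₀ + ν ξ):
  D: 585 − 1(471) = 114
  F: 0 + 1(471) = 471
  E: 0 + 1(471) = 471
Total out = 1056 mol/s; y_F = 471 / 1056 = 0.446.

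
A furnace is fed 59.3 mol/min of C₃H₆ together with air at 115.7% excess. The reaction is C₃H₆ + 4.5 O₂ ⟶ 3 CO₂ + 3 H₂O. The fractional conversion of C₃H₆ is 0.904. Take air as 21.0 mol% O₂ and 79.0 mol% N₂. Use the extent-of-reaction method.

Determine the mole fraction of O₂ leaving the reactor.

0.118

Stoichiometric O₂ = 4.5 × 59.3 = 266.8 mol/min; O₂ fed = 266.8 × 2.157 = 575.6 mol/min.
N₂ fed = 575.6 × 79/21 = 2165 mol/min.
Fuel reacted = 0.904 × 59.3 → ξ = 53.61 mol/min.
Outlet (n = n₀ + ν ξ):
  C₃H₆: 59.3 − 1(53.61) = 5.693
  O₂: 575.6 − 4.5(53.61) = 334.4
  N₂: 2165 (inert)
  CO₂: 0 + 3(53.61) = 160.8
  H₂O: 0 + 3(53.61) = 160.8
Total out = 2827 mol/min; y_O₂ = 334.4 / 2827 = 0.1183.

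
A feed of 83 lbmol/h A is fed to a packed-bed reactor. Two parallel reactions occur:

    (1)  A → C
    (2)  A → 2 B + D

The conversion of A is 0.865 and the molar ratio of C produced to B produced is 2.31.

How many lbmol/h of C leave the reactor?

59 lbmol/h

Conversion of A: A consumed = 0.865 × 83 = 71.8 lbmol/h = 1ξ₁ + 1ξ₂.
Selectivity: 1ξ₁ / (2ξ₂) = 2.31 → ξ₁ = 4.62 ξ₂.
Substitute: (1·4.62 + 1) ξ₂ = 71.8 → ξ₂ = 12.77 lbmol/h, ξ₁ = 59.02 lbmol/h.
Outlet amounts (n = n₀ + Σ ν·ξ):
  A: 83 − 1(59.02) − 1(12.77) = 11.2
  C: 0 + 1(59.02) = 59.02
  B: 0 + 2(12.77) = 25.55
  D: 0 + 1(12.77) = 12.77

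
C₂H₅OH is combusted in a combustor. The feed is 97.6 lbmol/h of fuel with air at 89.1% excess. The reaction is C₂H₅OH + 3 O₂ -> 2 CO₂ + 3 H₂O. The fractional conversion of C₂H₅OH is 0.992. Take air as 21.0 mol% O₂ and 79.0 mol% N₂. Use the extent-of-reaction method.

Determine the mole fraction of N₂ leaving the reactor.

Stoichiometric O₂ = 3 × 97.6 = 292.8 lbmol/h; O₂ fed = 292.8 × 1.891 = 553.7 lbmol/h.
N₂ fed = 553.7 × 79/21 = 2083 lbmol/h.
Fuel reacted = 0.992 × 97.6 → ξ = 96.82 lbmol/h.
Outlet (n = n₀ + ν ξ):
  C₂H₅OH: 97.6 − 1(96.82) = 0.7808
  O₂: 553.7 − 3(96.82) = 263.2
  N₂: 2083 (inert)
  CO₂: 0 + 2(96.82) = 193.6
  H₂O: 0 + 3(96.82) = 290.5
Total out = 2831 lbmol/h; y_N₂ = 2083 / 2831 = 0.7357.

0.736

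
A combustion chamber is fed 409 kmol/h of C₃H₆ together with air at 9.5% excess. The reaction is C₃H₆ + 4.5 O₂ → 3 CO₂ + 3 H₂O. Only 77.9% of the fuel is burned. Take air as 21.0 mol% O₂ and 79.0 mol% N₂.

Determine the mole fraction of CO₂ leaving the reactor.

Stoichiometric O₂ = 4.5 × 409 = 1840 kmol/h; O₂ fed = 1840 × 1.095 = 2015 kmol/h.
N₂ fed = 2015 × 79/21 = 7582 kmol/h.
Fuel reacted = 0.779 × 409 → ξ = 318.6 kmol/h.
Outlet (n = n₀ + ν ξ):
  C₃H₆: 409 − 1(318.6) = 90.39
  O₂: 2015 − 4.5(318.6) = 581.6
  N₂: 7582 (inert)
  CO₂: 0 + 3(318.6) = 955.8
  H₂O: 0 + 3(318.6) = 955.8
Total out = 10170 kmol/h; y_CO₂ = 955.8 / 10170 = 0.09403.

0.094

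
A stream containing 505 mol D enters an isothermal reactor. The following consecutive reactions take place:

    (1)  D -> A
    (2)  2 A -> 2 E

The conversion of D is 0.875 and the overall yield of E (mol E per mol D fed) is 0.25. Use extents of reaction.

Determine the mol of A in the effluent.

316 mol

Conversion of D: D consumed = 1ξ₁ = 0.875 × 505 → ξ₁ = 441.9 mol.
Yield of E: 2ξ₂ / 505 = 0.25 → ξ₂ = 63.12 mol.
Outlet amounts (n = n₀ + Σ ν·ξ):
  D: 505 − 1(441.9) = 63.12
  A: 0 + 1(441.9) − 2(63.12) = 315.6
  E: 0 + 2(63.12) = 126.2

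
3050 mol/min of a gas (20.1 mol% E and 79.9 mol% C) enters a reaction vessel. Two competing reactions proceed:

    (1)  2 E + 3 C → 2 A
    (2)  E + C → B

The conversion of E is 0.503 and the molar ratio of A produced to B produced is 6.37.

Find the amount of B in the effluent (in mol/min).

41.8 mol/min

Conversion of E: E consumed = 0.503 × 613.1 = 308.4 mol/min = 2ξ₁ + 1ξ₂.
Selectivity: 2ξ₁ / (1ξ₂) = 6.37 → ξ₁ = 3.185 ξ₂.
Substitute: (2·3.185 + 1) ξ₂ = 308.4 → ξ₂ = 41.84 mol/min, ξ₁ = 133.3 mol/min.
Outlet amounts (n = n₀ + Σ ν·ξ):
  E: 613.1 − 2(133.3) − 1(41.84) = 304.7
  C: 2437 − 3(133.3) − 1(41.84) = 1995
  A: 0 + 2(133.3) = 266.5
  B: 0 + 1(41.84) = 41.84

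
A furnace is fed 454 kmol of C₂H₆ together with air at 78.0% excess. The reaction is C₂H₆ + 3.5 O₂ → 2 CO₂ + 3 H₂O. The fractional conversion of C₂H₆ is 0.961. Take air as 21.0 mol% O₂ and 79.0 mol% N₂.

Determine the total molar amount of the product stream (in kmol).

Stoichiometric O₂ = 3.5 × 454 = 1589 kmol; O₂ fed = 1589 × 1.780 = 2828 kmol.
N₂ fed = 2828 × 79/21 = 10640 kmol.
Fuel reacted = 0.961 × 454 → ξ = 436.3 kmol.
Outlet (n = n₀ + ν ξ):
  C₂H₆: 454 − 1(436.3) = 17.71
  O₂: 2828 − 3.5(436.3) = 1301
  N₂: 10640 (inert)
  CO₂: 0 + 2(436.3) = 872.6
  H₂O: 0 + 3(436.3) = 1309
Total out = 17.71 + 1301 + 10640 + 872.6 + 1309 = 14140 kmol.

14100 kmol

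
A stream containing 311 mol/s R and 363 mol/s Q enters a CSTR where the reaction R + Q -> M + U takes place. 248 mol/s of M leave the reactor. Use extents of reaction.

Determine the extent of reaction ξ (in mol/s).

For M: n = n₀ + 1ξ → 248 = 0 + 1ξ, giving ξ = 248 mol/s.
Outlet amounts (n = n₀ + ν ξ):
  R: 311 − 1(248) = 63
  Q: 363 − 1(248) = 115
  M: 0 + 1(248) = 248
  U: 0 + 1(248) = 248

ξ = 248 mol/s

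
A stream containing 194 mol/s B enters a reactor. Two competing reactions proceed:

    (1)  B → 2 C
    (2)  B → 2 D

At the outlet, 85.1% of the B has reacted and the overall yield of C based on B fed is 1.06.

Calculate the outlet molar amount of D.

125 mol/s

Yield of C: 2ξ₁ / 194 = 1.06 → ξ₁ = 102.8 mol/s.
Conversion of B: 1ξ₁ + 1ξ₂ = 0.851 × 194 = 165.1 → ξ₂ = 62.27 mol/s.
Outlet amounts (n = n₀ + Σ ν·ξ):
  B: 194 − 1(102.8) − 1(62.27) = 28.91
  C: 0 + 2(102.8) = 205.6
  D: 0 + 2(62.27) = 124.5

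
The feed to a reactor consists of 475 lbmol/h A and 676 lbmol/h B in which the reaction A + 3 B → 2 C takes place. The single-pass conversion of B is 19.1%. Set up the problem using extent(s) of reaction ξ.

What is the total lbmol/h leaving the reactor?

B reacted = 0.191 × 676 = 129.1 lbmol/h; ν_B = −3, so ξ = 129.1/3 = 43.04 lbmol/h.
Outlet amounts (n = n₀ + ν ξ):
  A: 475 − 1(43.04) = 432
  B: 676 − 3(43.04) = 546.9
  C: 0 + 2(43.04) = 86.08
Total out = 432 + 546.9 + 86.08 = 1065 lbmol/h.

1060 lbmol/h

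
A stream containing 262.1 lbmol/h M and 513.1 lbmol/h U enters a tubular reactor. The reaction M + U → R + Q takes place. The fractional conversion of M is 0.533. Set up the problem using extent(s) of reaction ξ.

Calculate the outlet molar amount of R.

140 lbmol/h

M reacted = 0.533 × 262.1 = 139.7 lbmol/h; ν_M = −1, so ξ = 139.7/1 = 139.7 lbmol/h.
Outlet amounts (n = n₀ + ν ξ):
  M: 262.1 − 1(139.7) = 122.4
  U: 513.1 − 1(139.7) = 373.4
  R: 0 + 1(139.7) = 139.7
  Q: 0 + 1(139.7) = 139.7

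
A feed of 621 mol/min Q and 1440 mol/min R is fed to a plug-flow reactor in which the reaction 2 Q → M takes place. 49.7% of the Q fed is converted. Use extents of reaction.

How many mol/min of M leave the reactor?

Q reacted = 0.497 × 621 = 308.6 mol/min; ν_Q = −2, so ξ = 308.6/2 = 154.3 mol/min.
Outlet amounts (n = n₀ + ν ξ):
  Q: 621 − 2(154.3) = 312.4
  M: 0 + 1(154.3) = 154.3
  R: 1440 (inert)

154 mol/min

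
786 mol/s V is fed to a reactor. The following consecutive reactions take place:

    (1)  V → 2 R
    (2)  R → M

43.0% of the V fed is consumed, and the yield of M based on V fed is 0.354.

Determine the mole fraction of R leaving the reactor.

Conversion of V: V consumed = 1ξ₁ = 0.43 × 786 → ξ₁ = 338 mol/s.
Yield of M: 1ξ₂ / 786 = 0.354 → ξ₂ = 278.2 mol/s.
Outlet amounts (n = n₀ + Σ ν·ξ):
  V: 786 − 1(338) = 448
  R: 0 + 2(338) − 1(278.2) = 397.7
  M: 0 + 1(278.2) = 278.2
Total out = 1124 mol/s; y_R = 397.7 / 1124 = 0.3538.

0.354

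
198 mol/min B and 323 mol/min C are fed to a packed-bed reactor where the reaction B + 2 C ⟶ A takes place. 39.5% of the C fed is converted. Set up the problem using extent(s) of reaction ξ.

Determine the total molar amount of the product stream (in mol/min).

C reacted = 0.395 × 323 = 127.6 mol/min; ν_C = −2, so ξ = 127.6/2 = 63.79 mol/min.
Outlet amounts (n = n₀ + ν ξ):
  B: 198 − 1(63.79) = 134.2
  C: 323 − 2(63.79) = 195.4
  A: 0 + 1(63.79) = 63.79
Total out = 134.2 + 195.4 + 63.79 = 393.4 mol/min.

393 mol/min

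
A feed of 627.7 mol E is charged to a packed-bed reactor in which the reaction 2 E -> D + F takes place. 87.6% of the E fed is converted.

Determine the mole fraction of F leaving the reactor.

E reacted = 0.876 × 627.7 = 549.9 mol; ν_E = −2, so ξ = 549.9/2 = 274.9 mol.
Outlet amounts (n = n₀ + ν ξ):
  E: 627.7 − 2(274.9) = 77.83
  D: 0 + 1(274.9) = 274.9
  F: 0 + 1(274.9) = 274.9
Total out = 627.7 mol; y_F = 274.9 / 627.7 = 0.438.

0.438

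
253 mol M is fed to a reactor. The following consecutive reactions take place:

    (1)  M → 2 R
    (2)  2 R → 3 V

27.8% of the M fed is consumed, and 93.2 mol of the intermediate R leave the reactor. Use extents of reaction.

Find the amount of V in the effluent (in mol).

Conversion of M: M consumed = 1ξ₁ = 0.278 × 253 → ξ₁ = 70.33 mol.
R balance: n_R = 0 + 2ξ₁ − 2ξ₂ = 93.2 → ξ₂ = (2·70.33 − 93.2)/2 = 23.73 mol.
Outlet amounts (n = n₀ + Σ ν·ξ):
  M: 253 − 1(70.33) = 182.7
  R: 0 + 2(70.33) − 2(23.73) = 93.2
  V: 0 + 3(23.73) = 71.2

71.2 mol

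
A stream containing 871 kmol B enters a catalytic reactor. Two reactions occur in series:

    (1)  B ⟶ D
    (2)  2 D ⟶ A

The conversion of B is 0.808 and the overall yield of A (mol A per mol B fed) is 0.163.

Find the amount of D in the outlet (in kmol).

Conversion of B: B consumed = 1ξ₁ = 0.808 × 871 → ξ₁ = 703.8 kmol.
Yield of A: 1ξ₂ / 871 = 0.163 → ξ₂ = 142 kmol.
Outlet amounts (n = n₀ + Σ ν·ξ):
  B: 871 − 1(703.8) = 167.2
  D: 0 + 1(703.8) − 2(142) = 419.8
  A: 0 + 1(142) = 142

420 kmol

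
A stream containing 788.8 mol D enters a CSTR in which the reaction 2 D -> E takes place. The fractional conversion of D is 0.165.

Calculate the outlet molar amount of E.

D reacted = 0.165 × 788.8 = 130.2 mol; ν_D = −2, so ξ = 130.2/2 = 65.08 mol.
Outlet amounts (n = n₀ + ν ξ):
  D: 788.8 − 2(65.08) = 658.6
  E: 0 + 1(65.08) = 65.08

65.1 mol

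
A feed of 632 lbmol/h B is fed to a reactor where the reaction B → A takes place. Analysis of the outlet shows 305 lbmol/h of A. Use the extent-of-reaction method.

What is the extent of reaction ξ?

For A: n = n₀ + 1ξ → 305 = 0 + 1ξ, giving ξ = 305 lbmol/h.
Outlet amounts (n = n₀ + ν ξ):
  B: 632 − 1(305) = 327
  A: 0 + 1(305) = 305

ξ = 305 lbmol/h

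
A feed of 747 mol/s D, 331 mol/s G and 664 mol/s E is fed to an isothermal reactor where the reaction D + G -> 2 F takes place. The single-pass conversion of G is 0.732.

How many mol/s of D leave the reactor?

505 mol/s

G reacted = 0.732 × 331 = 242.3 mol/s; ν_G = −1, so ξ = 242.3/1 = 242.3 mol/s.
Outlet amounts (n = n₀ + ν ξ):
  D: 747 − 1(242.3) = 504.7
  G: 331 − 1(242.3) = 88.71
  F: 0 + 2(242.3) = 484.6
  E: 664 (inert)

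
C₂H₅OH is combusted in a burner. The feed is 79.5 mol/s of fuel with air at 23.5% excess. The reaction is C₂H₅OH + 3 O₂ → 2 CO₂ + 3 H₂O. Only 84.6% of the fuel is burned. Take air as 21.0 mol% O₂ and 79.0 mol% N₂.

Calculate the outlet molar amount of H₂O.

Stoichiometric O₂ = 3 × 79.5 = 238.5 mol/s; O₂ fed = 238.5 × 1.235 = 294.5 mol/s.
N₂ fed = 294.5 × 79/21 = 1108 mol/s.
Fuel reacted = 0.846 × 79.5 → ξ = 67.26 mol/s.
Outlet (n = n₀ + ν ξ):
  C₂H₅OH: 79.5 − 1(67.26) = 12.24
  O₂: 294.5 − 3(67.26) = 92.78
  N₂: 1108 (inert)
  CO₂: 0 + 2(67.26) = 134.5
  H₂O: 0 + 3(67.26) = 201.8

202 mol/s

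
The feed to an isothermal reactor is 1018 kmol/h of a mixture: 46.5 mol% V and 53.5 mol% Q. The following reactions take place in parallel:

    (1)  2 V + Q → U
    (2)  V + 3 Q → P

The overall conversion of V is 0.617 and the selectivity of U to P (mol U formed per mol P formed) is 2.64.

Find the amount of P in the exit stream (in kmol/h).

46.5 kmol/h

Conversion of V: V consumed = 0.617 × 473.4 = 292.1 kmol/h = 2ξ₁ + 1ξ₂.
Selectivity: 1ξ₁ / (1ξ₂) = 2.64 → ξ₁ = 2.64 ξ₂.
Substitute: (2·2.64 + 1) ξ₂ = 292.1 → ξ₂ = 46.51 kmol/h, ξ₁ = 122.8 kmol/h.
Outlet amounts (n = n₀ + Σ ν·ξ):
  V: 473.4 − 2(122.8) − 1(46.51) = 181.3
  Q: 544.6 − 1(122.8) − 3(46.51) = 282.3
  U: 0 + 1(122.8) = 122.8
  P: 0 + 1(46.51) = 46.51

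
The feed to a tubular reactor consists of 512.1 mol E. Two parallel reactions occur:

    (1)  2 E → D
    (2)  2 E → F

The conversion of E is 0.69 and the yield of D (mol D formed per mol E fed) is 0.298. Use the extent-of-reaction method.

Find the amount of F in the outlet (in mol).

24.1 mol

Yield of D: 1ξ₁ / 512.1 = 0.298 → ξ₁ = 152.6 mol.
Conversion of E: 2ξ₁ + 2ξ₂ = 0.69 × 512.1 = 353.3 → ξ₂ = 24.07 mol.
Outlet amounts (n = n₀ + Σ ν·ξ):
  E: 512.1 − 2(152.6) − 2(24.07) = 158.8
  D: 0 + 1(152.6) = 152.6
  F: 0 + 1(24.07) = 24.07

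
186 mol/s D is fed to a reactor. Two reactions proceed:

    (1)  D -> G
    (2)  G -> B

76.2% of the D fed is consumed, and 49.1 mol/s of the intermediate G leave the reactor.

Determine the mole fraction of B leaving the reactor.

Conversion of D: D consumed = 1ξ₁ = 0.762 × 186 → ξ₁ = 141.7 mol/s.
G balance: n_G = 0 + 1ξ₁ − 1ξ₂ = 49.1 → ξ₂ = (1·141.7 − 49.1)/1 = 92.63 mol/s.
Outlet amounts (n = n₀ + Σ ν·ξ):
  D: 186 − 1(141.7) = 44.27
  G: 0 + 1(141.7) − 1(92.63) = 49.1
  B: 0 + 1(92.63) = 92.63
Total out = 186 mol/s; y_B = 92.63 / 186 = 0.498.

0.498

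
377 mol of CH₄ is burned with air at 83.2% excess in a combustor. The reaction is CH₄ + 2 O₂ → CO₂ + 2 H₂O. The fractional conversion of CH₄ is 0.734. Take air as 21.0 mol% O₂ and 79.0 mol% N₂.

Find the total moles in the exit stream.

6950 mol

Stoichiometric O₂ = 2 × 377 = 754 mol; O₂ fed = 754 × 1.832 = 1381 mol.
N₂ fed = 1381 × 79/21 = 5196 mol.
Fuel reacted = 0.734 × 377 → ξ = 276.7 mol.
Outlet (n = n₀ + ν ξ):
  CH₄: 377 − 1(276.7) = 100.3
  O₂: 1381 − 2(276.7) = 827.9
  N₂: 5196 (inert)
  CO₂: 0 + 1(276.7) = 276.7
  H₂O: 0 + 2(276.7) = 553.4
Total out = 100.3 + 827.9 + 5196 + 276.7 + 553.4 = 6955 mol.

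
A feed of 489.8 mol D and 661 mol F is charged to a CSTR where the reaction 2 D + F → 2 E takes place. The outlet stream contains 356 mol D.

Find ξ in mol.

For D: n = n₀ − 2ξ → 356 = 489.8 − 2ξ, giving ξ = 66.9 mol.
Outlet amounts (n = n₀ + ν ξ):
  D: 489.8 − 2(66.9) = 356
  F: 661 − 1(66.9) = 594.1
  E: 0 + 2(66.9) = 133.8

ξ = 66.9 mol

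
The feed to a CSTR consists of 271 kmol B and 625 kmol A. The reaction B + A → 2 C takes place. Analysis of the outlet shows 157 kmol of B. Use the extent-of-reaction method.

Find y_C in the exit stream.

For B: n = n₀ − 1ξ → 157 = 271 − 1ξ, giving ξ = 114 kmol.
Outlet amounts (n = n₀ + ν ξ):
  B: 271 − 1(114) = 157
  A: 625 − 1(114) = 511
  C: 0 + 2(114) = 228
Total out = 896 kmol; y_C = 228 / 896 = 0.2545.

0.254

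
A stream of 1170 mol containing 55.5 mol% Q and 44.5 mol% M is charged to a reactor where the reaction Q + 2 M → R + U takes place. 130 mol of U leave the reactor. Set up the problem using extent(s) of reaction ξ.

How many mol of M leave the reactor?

For U: n = n₀ + 1ξ → 130 = 0 + 1ξ, giving ξ = 130 mol.
Outlet amounts (n = n₀ + ν ξ):
  Q: 649.4 − 1(130) = 519.4
  M: 520.6 − 2(130) = 260.6
  R: 0 + 1(130) = 130
  U: 0 + 1(130) = 130

261 mol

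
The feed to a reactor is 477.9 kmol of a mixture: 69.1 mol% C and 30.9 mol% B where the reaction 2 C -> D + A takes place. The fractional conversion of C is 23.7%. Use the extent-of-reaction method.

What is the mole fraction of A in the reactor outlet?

0.0819

C reacted = 0.237 × 330.2 = 78.26 kmol; ν_C = −2, so ξ = 78.26/2 = 39.13 kmol.
Outlet amounts (n = n₀ + ν ξ):
  C: 330.2 − 2(39.13) = 252
  D: 0 + 1(39.13) = 39.13
  A: 0 + 1(39.13) = 39.13
  B: 147.7 (inert)
Total out = 477.9 kmol; y_A = 39.13 / 477.9 = 0.08188.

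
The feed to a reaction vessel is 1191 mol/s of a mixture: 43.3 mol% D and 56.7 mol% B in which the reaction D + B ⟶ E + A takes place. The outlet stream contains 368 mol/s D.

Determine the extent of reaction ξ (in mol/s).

ξ = 148 mol/s

For D: n = n₀ − 1ξ → 368 = 515.7 − 1ξ, giving ξ = 147.7 mol/s.
Outlet amounts (n = n₀ + ν ξ):
  D: 515.7 − 1(147.7) = 368
  B: 675.3 − 1(147.7) = 527.6
  E: 0 + 1(147.7) = 147.7
  A: 0 + 1(147.7) = 147.7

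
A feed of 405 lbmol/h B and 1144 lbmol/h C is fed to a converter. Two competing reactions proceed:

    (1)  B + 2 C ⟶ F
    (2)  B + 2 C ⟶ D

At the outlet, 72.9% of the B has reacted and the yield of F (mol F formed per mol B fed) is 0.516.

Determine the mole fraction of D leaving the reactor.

0.09

Yield of F: 1ξ₁ / 405 = 0.516 → ξ₁ = 209 lbmol/h.
Conversion of B: 1ξ₁ + 1ξ₂ = 0.729 × 405 = 295.2 → ξ₂ = 86.26 lbmol/h.
Outlet amounts (n = n₀ + Σ ν·ξ):
  B: 405 − 1(209) − 1(86.26) = 109.8
  C: 1144 − 2(209) − 2(86.26) = 553.5
  F: 0 + 1(209) = 209
  D: 0 + 1(86.26) = 86.26
Total out = 958.5 lbmol/h; y_D = 86.26 / 958.5 = 0.09.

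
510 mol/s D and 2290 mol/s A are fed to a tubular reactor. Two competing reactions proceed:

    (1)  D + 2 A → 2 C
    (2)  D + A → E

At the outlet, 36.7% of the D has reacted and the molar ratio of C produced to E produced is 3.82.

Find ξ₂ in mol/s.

ξ₂ = 64.3 mol/s

Conversion of D: D consumed = 0.367 × 510 = 187.2 mol/s = 1ξ₁ + 1ξ₂.
Selectivity: 2ξ₁ / (1ξ₂) = 3.82 → ξ₁ = 1.91 ξ₂.
Substitute: (1·1.91 + 1) ξ₂ = 187.2 → ξ₂ = 64.32 mol/s, ξ₁ = 122.9 mol/s.
Outlet amounts (n = n₀ + Σ ν·ξ):
  D: 510 − 1(122.9) − 1(64.32) = 322.8
  A: 2290 − 2(122.9) − 1(64.32) = 1980
  C: 0 + 2(122.9) = 245.7
  E: 0 + 1(64.32) = 64.32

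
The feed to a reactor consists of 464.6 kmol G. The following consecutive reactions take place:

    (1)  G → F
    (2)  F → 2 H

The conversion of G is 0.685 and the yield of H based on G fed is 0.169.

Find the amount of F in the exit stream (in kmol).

Conversion of G: G consumed = 1ξ₁ = 0.685 × 464.6 → ξ₁ = 318.3 kmol.
Yield of H: 2ξ₂ / 464.6 = 0.169 → ξ₂ = 39.26 kmol.
Outlet amounts (n = n₀ + Σ ν·ξ):
  G: 464.6 − 1(318.3) = 146.3
  F: 0 + 1(318.3) − 1(39.26) = 279
  H: 0 + 2(39.26) = 78.52

279 kmol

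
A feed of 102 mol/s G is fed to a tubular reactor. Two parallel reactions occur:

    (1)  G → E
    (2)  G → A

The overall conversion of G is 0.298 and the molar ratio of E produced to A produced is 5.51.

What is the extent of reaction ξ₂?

Conversion of G: G consumed = 0.298 × 102 = 30.4 mol/s = 1ξ₁ + 1ξ₂.
Selectivity: 1ξ₁ / (1ξ₂) = 5.51 → ξ₁ = 5.51 ξ₂.
Substitute: (1·5.51 + 1) ξ₂ = 30.4 → ξ₂ = 4.669 mol/s, ξ₁ = 25.73 mol/s.
Outlet amounts (n = n₀ + Σ ν·ξ):
  G: 102 − 1(25.73) − 1(4.669) = 71.6
  E: 0 + 1(25.73) = 25.73
  A: 0 + 1(4.669) = 4.669

ξ₂ = 4.67 mol/s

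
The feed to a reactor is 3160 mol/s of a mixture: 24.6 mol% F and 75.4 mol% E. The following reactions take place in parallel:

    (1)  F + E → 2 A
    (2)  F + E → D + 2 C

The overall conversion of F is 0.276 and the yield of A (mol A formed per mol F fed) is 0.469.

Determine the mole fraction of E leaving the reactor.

Yield of A: 2ξ₁ / 777.4 = 0.469 → ξ₁ = 182.3 mol/s.
Conversion of F: 1ξ₁ + 1ξ₂ = 0.276 × 777.4 = 214.6 → ξ₂ = 32.26 mol/s.
Outlet amounts (n = n₀ + Σ ν·ξ):
  F: 777.4 − 1(182.3) − 1(32.26) = 562.8
  E: 2383 − 1(182.3) − 1(32.26) = 2168
  A: 0 + 2(182.3) = 364.6
  D: 0 + 1(32.26) = 32.26
  C: 0 + 2(32.26) = 64.52
Total out = 3192 mol/s; y_E = 2168 / 3192 = 0.6792.

0.679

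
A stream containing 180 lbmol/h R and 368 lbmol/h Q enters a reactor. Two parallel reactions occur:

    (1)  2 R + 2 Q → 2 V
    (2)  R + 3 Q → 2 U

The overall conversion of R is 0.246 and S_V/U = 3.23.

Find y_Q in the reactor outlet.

0.626

Conversion of R: R consumed = 0.246 × 180 = 44.28 lbmol/h = 2ξ₁ + 1ξ₂.
Selectivity: 2ξ₁ / (2ξ₂) = 3.23 → ξ₁ = 3.23 ξ₂.
Substitute: (2·3.23 + 1) ξ₂ = 44.28 → ξ₂ = 5.936 lbmol/h, ξ₁ = 19.17 lbmol/h.
Outlet amounts (n = n₀ + Σ ν·ξ):
  R: 180 − 2(19.17) − 1(5.936) = 135.7
  Q: 368 − 2(19.17) − 3(5.936) = 311.8
  V: 0 + 2(19.17) = 38.34
  U: 0 + 2(5.936) = 11.87
Total out = 497.8 lbmol/h; y_Q = 311.8 / 497.8 = 0.6265.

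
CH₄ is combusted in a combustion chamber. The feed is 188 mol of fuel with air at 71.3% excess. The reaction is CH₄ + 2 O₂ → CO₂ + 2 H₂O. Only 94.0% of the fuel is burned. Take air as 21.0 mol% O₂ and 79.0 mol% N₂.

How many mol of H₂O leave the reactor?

Stoichiometric O₂ = 2 × 188 = 376 mol; O₂ fed = 376 × 1.713 = 644.1 mol.
N₂ fed = 644.1 × 79/21 = 2423 mol.
Fuel reacted = 0.94 × 188 → ξ = 176.7 mol.
Outlet (n = n₀ + ν ξ):
  CH₄: 188 − 1(176.7) = 11.28
  O₂: 644.1 − 2(176.7) = 290.6
  N₂: 2423 (inert)
  CO₂: 0 + 1(176.7) = 176.7
  H₂O: 0 + 2(176.7) = 353.4

353 mol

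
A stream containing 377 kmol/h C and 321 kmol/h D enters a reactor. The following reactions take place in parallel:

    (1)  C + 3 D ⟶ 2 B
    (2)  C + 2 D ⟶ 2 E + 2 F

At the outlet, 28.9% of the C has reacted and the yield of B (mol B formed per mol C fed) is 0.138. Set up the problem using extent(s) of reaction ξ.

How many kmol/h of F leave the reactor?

Yield of B: 2ξ₁ / 377 = 0.138 → ξ₁ = 26.01 kmol/h.
Conversion of C: 1ξ₁ + 1ξ₂ = 0.289 × 377 = 109 → ξ₂ = 82.94 kmol/h.
Outlet amounts (n = n₀ + Σ ν·ξ):
  C: 377 − 1(26.01) − 1(82.94) = 268
  D: 321 − 3(26.01) − 2(82.94) = 77.08
  B: 0 + 2(26.01) = 52.03
  E: 0 + 2(82.94) = 165.9
  F: 0 + 2(82.94) = 165.9

166 kmol/h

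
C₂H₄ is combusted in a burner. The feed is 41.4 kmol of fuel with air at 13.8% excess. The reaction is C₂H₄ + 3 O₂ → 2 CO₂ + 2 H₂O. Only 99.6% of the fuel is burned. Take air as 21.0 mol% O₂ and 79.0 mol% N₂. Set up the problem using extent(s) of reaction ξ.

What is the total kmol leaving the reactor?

Stoichiometric O₂ = 3 × 41.4 = 124.2 kmol; O₂ fed = 124.2 × 1.138 = 141.3 kmol.
N₂ fed = 141.3 × 79/21 = 531.7 kmol.
Fuel reacted = 0.996 × 41.4 → ξ = 41.23 kmol.
Outlet (n = n₀ + ν ξ):
  C₂H₄: 41.4 − 1(41.23) = 0.1656
  O₂: 141.3 − 3(41.23) = 17.64
  N₂: 531.7 (inert)
  CO₂: 0 + 2(41.23) = 82.47
  H₂O: 0 + 2(41.23) = 82.47
Total out = 0.1656 + 17.64 + 531.7 + 82.47 + 82.47 = 714.4 kmol.

714 kmol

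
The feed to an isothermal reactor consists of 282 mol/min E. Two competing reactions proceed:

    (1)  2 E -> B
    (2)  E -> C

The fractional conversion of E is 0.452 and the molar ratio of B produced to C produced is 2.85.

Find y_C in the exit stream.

0.0835

Conversion of E: E consumed = 0.452 × 282 = 127.5 mol/min = 2ξ₁ + 1ξ₂.
Selectivity: 1ξ₁ / (1ξ₂) = 2.85 → ξ₁ = 2.85 ξ₂.
Substitute: (2·2.85 + 1) ξ₂ = 127.5 → ξ₂ = 19.02 mol/min, ξ₁ = 54.22 mol/min.
Outlet amounts (n = n₀ + Σ ν·ξ):
  E: 282 − 2(54.22) − 1(19.02) = 154.5
  B: 0 + 1(54.22) = 54.22
  C: 0 + 1(19.02) = 19.02
Total out = 227.8 mol/min; y_C = 19.02 / 227.8 = 0.08352.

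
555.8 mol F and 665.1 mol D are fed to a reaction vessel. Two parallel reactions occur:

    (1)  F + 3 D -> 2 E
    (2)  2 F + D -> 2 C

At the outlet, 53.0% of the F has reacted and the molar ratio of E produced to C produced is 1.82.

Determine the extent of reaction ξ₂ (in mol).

Conversion of F: F consumed = 0.53 × 555.8 = 294.6 mol = 1ξ₁ + 2ξ₂.
Selectivity: 2ξ₁ / (2ξ₂) = 1.82 → ξ₁ = 1.82 ξ₂.
Substitute: (1·1.82 + 2) ξ₂ = 294.6 → ξ₂ = 77.11 mol, ξ₁ = 140.3 mol.
Outlet amounts (n = n₀ + Σ ν·ξ):
  F: 555.8 − 1(140.3) − 2(77.11) = 261.2
  D: 665.1 − 3(140.3) − 1(77.11) = 166.9
  E: 0 + 2(140.3) = 280.7
  C: 0 + 2(77.11) = 154.2

ξ₂ = 77.1 mol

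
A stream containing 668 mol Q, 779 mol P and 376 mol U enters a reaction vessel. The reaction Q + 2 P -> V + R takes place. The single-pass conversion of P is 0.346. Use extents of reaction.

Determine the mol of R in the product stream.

135 mol

P reacted = 0.346 × 779 = 269.5 mol; ν_P = −2, so ξ = 269.5/2 = 134.8 mol.
Outlet amounts (n = n₀ + ν ξ):
  Q: 668 − 1(134.8) = 533.2
  P: 779 − 2(134.8) = 509.5
  V: 0 + 1(134.8) = 134.8
  R: 0 + 1(134.8) = 134.8
  U: 376 (inert)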